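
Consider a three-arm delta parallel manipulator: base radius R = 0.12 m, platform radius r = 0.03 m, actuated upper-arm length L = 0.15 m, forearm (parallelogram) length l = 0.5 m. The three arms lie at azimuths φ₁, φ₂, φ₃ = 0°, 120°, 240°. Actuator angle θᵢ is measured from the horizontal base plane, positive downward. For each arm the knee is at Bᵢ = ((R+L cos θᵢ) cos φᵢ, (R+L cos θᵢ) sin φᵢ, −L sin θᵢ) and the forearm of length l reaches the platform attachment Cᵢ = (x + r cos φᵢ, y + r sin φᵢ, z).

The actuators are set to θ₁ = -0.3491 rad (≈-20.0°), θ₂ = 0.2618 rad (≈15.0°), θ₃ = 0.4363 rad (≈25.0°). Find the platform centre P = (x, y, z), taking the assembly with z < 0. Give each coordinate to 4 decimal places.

(0.1299, 0.0304, -0.4374)

centre 1 = (0.2310·cos0.0°, 0.2310·sin0.0°, 0.0513) = (0.2310, 0.0000, 0.0513)
centre 2 = (0.2349·cos120.0°, 0.2349·sin120.0°, -0.0388) = (-0.1174, 0.2034, -0.0388)
φ3=240.0°: virtual centre (-0.1130, -0.1957, -0.0634), radius l
subtract pairs → two planes through P
[-0.6968 0.4068 -0.1803]·P = 0.0007;  [-0.6879 -0.3914 -0.2294]·P = -0.0009
det = 0.5525;  x = 0.0002+-0.2966z,  y = 0.0020+-0.0649z
quadratic in z: (1.0922)z²+(0.0340)z+(-0.1941)=0, √Δ=0.9215 → z ∈ {-0.4374, 0.4063}; z = -0.4374 (taking z<0)
x = 0.1299, y = 0.0304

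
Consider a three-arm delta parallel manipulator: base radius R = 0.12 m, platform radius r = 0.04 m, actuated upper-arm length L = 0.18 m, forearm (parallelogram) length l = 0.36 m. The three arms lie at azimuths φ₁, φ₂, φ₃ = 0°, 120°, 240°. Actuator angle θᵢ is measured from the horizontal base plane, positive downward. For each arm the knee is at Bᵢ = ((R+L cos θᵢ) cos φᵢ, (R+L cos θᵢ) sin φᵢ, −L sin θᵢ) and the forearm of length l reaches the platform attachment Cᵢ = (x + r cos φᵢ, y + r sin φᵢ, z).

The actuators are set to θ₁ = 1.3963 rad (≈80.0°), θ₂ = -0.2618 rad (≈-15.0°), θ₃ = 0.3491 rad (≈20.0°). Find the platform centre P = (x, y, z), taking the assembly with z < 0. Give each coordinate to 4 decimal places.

(-0.2331, 0.0642, -0.2602)

arm 1 at φ=0.0°: e+L cos θ1 = 0.1113;  O1 = (0.1113, 0.0000, -0.1773)
O2 = (0.2539·cos120.0°, 0.2539·sin120.0°, 0.0466) = (-0.1269, 0.2199, 0.0466)
arm 3 at φ=240.0°: e+L cos θ3 = 0.2491;  O3 = (-0.1246, -0.2158, -0.0616)
|O₂|²−|O₁|² = 0.0228;  |O₃|²−|O₁|² = 0.0221
linear system: -0.4764x+0.4397y = 0.0228−0.4477z; -0.4716x+-0.4315y = 0.0221−0.2314z
Cramer: x(z) = -0.0473+0.7142z;  y(z) = 0.0006-0.2444z
quadratic in z: (1.5699)z²+(0.1277)z+(-0.0730)=0, √Δ=0.6891 → z ∈ {-0.2602, 0.1788}; z = -0.2602 (taking z<0)
x = -0.2331, y = 0.0642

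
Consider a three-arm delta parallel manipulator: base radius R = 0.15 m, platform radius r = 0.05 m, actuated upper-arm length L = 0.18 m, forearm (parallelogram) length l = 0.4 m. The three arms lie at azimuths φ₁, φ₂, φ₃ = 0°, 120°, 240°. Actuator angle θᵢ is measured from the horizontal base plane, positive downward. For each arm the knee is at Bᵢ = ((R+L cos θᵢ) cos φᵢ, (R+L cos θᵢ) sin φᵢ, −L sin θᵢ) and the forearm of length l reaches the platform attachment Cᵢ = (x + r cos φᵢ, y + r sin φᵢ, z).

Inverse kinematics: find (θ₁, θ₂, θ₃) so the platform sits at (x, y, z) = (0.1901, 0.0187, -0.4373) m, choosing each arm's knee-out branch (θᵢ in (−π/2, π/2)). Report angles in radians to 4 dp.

φ1=0.0° → target in arm frame (0.1901, 0.0187)
  e−x'=-0.0901;  (l²−L²−(e−x')²−y'²−z²)/2L = -0.2003
  γ=atan2(-0.4373,-0.0901)=-1.7740;  ψ=arccos(-0.4486)=2.0359;  θ1=γ+ψ≈0.2620
φ2=120.0° → target in arm frame (-0.0789, -0.1740)
  A=0.1789, B=-0.4373, C=(l²−L²−A²−y'²−z²)/(2L)=-0.3497
  √(A²+B²)=0.4725;  θ2 = -1.1826+2.4041 ≈ 1.2215
arm 3 (φ=240.0°): x'=-0.1112, y'=0.1553
  A cos θ + B sin θ = C:  0.2112·cos θ + -0.4373·sin θ = -0.3677
  √(A²+B²)=0.4856;  θ3 = -1.1208+2.4297 ≈ 1.3089

θ₁ = 0.2620, θ₂ = 1.2215, θ₃ = 1.3089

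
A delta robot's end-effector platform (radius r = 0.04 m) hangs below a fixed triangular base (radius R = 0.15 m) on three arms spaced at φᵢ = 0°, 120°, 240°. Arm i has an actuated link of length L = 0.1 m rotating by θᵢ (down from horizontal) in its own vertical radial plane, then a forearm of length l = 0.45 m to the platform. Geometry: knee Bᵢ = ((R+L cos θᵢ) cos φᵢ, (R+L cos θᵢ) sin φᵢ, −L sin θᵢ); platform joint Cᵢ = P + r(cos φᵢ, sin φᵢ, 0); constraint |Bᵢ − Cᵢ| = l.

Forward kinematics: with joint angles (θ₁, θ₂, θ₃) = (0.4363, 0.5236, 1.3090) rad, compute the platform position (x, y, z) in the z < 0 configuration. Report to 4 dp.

arm 1 at φ=0.0°: e+L cos θ1 = 0.2006;  O1 = (0.2006, 0.0000, -0.0423)
φ2=120.0°: virtual centre (-0.0983, 0.1703, -0.0500), radius l
φ3=240.0°: virtual centre (-0.0679, -0.1177, -0.0966), radius l
subtract pairs → two planes through P
plane₁₂: -0.5979x+0.3405y+-0.0155z = -0.0009
Cramer: x(z) = 0.0156-0.1256z;  y(z) = 0.0248-0.1751z
into |P−O₁|² = l²: 1.0464z² + 0.1223z + -0.1659 = 0;  Δ = 0.7092;  z = -0.4608 or 0.3440 → z<0 root = -0.4608
x = 0.0735, y = 0.1055

(0.0735, 0.1055, -0.4608)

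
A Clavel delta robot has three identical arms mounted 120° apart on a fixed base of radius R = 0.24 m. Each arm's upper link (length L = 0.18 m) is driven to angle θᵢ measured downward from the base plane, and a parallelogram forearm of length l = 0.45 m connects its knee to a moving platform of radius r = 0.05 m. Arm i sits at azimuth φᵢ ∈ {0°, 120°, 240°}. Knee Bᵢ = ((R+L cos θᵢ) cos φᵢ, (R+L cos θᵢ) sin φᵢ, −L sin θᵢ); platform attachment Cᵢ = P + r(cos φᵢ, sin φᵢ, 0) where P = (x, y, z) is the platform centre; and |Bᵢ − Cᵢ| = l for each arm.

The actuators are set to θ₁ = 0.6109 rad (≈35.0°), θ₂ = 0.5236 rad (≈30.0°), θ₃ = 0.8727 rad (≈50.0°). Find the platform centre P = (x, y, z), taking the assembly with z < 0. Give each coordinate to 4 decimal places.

φ1=0.0°: virtual centre (0.3374, 0.0000, -0.1032), radius l
φ2=120.0°: virtual centre (-0.1729, 0.2995, -0.0900), radius l
arm 3 at φ=240.0°: e+L cos θ3 = 0.3057;  S3 = (-0.1528, -0.2647, -0.1379)
eliminate P² terms by subtracting sphere 1 from 2 and 3
plane₁₂: -1.0208x+0.5991y+0.0265z = 0.0032
det = 1.1279;  x = 0.0049+-0.0244z,  y = 0.0137+-0.0857z
into |P−S₁|² = l²: 1.0079z² + 0.2204z + -0.0811 = 0;  Δ = 0.3754;  z = -0.4132 or 0.1946 → z<0 root = -0.4132
x = 0.0150, y = 0.0491

(0.0150, 0.0491, -0.4132)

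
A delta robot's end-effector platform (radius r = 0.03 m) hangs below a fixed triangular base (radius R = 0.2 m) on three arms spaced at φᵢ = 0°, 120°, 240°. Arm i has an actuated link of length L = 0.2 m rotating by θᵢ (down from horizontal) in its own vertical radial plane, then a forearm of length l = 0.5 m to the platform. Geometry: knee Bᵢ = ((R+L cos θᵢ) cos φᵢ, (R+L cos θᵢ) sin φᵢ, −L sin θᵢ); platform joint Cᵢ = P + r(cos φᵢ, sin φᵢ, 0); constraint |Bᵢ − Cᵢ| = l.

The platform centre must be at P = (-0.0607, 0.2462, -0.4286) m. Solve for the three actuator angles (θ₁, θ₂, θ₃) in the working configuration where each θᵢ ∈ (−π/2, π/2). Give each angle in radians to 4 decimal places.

φ1=0.0° → target in arm frame (-0.0607, 0.2462)
  e−x'=0.2307;  (l²−L²−(e−x')²−y'²−z²)/2L = -0.2188
  √(A²+B²)=0.4867;  θ1 = -1.0770+2.0371 ≈ 0.9601
rotate P by −φ2: (0.2436, -0.0705, -0.4286)
  A=-0.0736, B=-0.4286, C=(l²−L²−A²−y'²−z²)/(2L)=0.0398
  √(A²+B²)=0.4349;  θ2 = -1.7408+1.4792 ≈ -0.2616
rotate P by −φ3: (-0.1829, -0.1757, -0.4286)
  e−x'=0.3529;  (l²−L²−(e−x')²−y'²−z²)/2L = -0.3227
  √(A²+B²)=0.5552;  θ3 = -0.8820+2.1910 ≈ 1.3090

θ₁ = 0.9601, θ₂ = -0.2616, θ₃ = 1.3090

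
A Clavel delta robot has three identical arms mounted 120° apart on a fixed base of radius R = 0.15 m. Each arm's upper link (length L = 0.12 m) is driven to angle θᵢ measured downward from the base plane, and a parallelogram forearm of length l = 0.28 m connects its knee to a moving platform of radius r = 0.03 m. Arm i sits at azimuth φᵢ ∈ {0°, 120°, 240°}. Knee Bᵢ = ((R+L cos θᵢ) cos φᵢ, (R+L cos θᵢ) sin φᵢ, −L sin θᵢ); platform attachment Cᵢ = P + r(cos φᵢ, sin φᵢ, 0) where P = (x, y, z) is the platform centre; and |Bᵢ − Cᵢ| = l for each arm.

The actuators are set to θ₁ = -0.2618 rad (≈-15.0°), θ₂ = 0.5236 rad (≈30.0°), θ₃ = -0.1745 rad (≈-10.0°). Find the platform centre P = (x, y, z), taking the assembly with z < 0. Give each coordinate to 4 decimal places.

φ1=0.0°: virtual centre (0.2359, 0.0000, 0.0311), radius l
arm 2 at φ=120.0°: (R−r)+L cos θ2 = 0.2239;  centre 2 = (-0.1120, 0.1939, -0.0600)
φ3=240.0°: virtual centre (-0.1191, -0.2063, 0.0208), radius l
eliminate P² terms by subtracting sphere 1 from 2 and 3
[-0.6957 0.3878 -0.1821]·P = -0.0029;  [-0.7100 -0.4125 -0.0204]·P = 0.0005
Cramer: x(z) = 0.0017-0.1477z;  y(z) = -0.0043+0.2046z
sphere 1 gives Az²+Bz+C=0 with A=1.0637, B=0.0053, C=-0.0226;  B²−4AC=0.0961;  roots -0.1482, 0.1432;  negative root z = -0.1482
x = 0.0236, y = -0.0346

(0.0236, -0.0346, -0.1482)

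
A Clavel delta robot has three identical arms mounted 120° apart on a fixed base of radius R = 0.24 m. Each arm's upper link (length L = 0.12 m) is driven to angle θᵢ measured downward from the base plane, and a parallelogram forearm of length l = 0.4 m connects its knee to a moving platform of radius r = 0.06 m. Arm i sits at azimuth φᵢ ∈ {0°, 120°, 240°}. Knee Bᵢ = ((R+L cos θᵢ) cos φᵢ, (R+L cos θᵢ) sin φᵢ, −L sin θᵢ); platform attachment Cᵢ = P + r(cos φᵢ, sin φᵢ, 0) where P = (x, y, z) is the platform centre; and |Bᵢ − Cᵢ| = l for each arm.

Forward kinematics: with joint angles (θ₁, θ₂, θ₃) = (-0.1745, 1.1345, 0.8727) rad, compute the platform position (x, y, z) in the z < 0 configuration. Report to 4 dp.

(0.1211, -0.0285, -0.3367)

arm 1 at φ=0.0°: e+L cos θ1 = 0.2982;  O1 = (0.2982, 0.0000, 0.0208)
φ2=120.0°: virtual centre (-0.1154, 0.1998, -0.1088), radius l
O3 = (0.2571·cos240.0°, 0.2571·sin240.0°, -0.0919) = (-0.1286, -0.2227, -0.0919)
|O₂|²−|O₁|² = -0.0243;  |O₃|²−|O₁|² = -0.0148
[-0.8271 0.3996 -0.2592]·P = -0.0243;  [-0.8535 -0.4454 -0.2255]·P = -0.0148
det = 0.7094;  x = 0.0236+-0.2898z,  y = -0.0120+0.0489z
sphere 1 gives Az²+Bz+C=0 with A=1.0863, B=0.1163, C=-0.0840;  B²−4AC=0.3786;  roots -0.3367, 0.2297;  negative root z = -0.3367
x = 0.1211, y = -0.0285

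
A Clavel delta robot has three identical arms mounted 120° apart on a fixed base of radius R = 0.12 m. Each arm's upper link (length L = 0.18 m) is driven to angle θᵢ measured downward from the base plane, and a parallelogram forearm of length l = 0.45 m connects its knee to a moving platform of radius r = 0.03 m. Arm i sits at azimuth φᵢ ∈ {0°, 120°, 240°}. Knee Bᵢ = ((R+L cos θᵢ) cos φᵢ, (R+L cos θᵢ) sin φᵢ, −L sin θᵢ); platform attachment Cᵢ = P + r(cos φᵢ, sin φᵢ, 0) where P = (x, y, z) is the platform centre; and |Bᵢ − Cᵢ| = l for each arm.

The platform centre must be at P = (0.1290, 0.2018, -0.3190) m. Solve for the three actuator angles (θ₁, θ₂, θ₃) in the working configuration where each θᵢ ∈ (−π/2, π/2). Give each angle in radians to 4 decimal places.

φ1=0.0° → target in arm frame (0.1290, 0.2018)
  A=-0.0390, B=-0.3190, C=(l²−L²−A²−y'²−z²)/(2L)=0.0725
  √(A²+B²)=0.3214;  θ1 = -1.6924+1.3433 ≈ -0.3492
arm 2 (φ=120.0°): x'=0.1103, y'=-0.2126
  e−x'=-0.0203;  (l²−L²−(e−x')²−y'²−z²)/2L = 0.0631
  √(A²+B²)=0.3196;  θ2 = -1.6342+1.3720 ≈ -0.2622
rotate P by −φ3: (-0.2393, 0.0108, -0.3190)
  A cos θ + B sin θ = C:  0.3293·cos θ + -0.3190·sin θ = -0.1116
  √(A²+B²)=0.4584;  θ3 = -0.7696+1.8168 ≈ 1.0472

θ₁ = -0.3492, θ₂ = -0.2622, θ₃ = 1.0472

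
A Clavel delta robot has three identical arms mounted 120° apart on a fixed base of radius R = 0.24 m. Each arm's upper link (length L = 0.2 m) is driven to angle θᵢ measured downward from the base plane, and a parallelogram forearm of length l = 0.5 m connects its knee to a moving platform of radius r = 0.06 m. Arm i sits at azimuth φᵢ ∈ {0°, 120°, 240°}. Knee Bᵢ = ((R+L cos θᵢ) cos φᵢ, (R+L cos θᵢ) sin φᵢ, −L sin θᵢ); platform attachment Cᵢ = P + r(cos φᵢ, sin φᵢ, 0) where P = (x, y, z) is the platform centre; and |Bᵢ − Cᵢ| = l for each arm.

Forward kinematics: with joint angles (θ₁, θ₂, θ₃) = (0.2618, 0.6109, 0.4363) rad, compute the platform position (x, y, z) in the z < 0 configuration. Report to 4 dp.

(0.0444, -0.0269, -0.4275)

centre 1 = (0.3732·cos0.0°, 0.3732·sin0.0°, -0.0518) = (0.3732, 0.0000, -0.0518)
φ2=120.0°: virtual centre (-0.1719, 0.2978, -0.1147), radius l
arm 3 at φ=240.0°: (R−r)+L cos θ3 = 0.3613;  centre 3 = (-0.1806, -0.3129, -0.0845)
subtract pairs → two planes through P
[-1.0902 0.5955 -0.1259]·P = -0.0106;  [-1.1076 -0.6257 -0.0655]·P = -0.0043
det = 1.3418;  x = 0.0068+-0.0878z,  y = -0.0052+0.0507z
sphere 1 gives Az²+Bz+C=0 with A=1.0103, B=0.1673, C=-0.1131;  B²−4AC=0.4850;  roots -0.4275, 0.2618;  negative root z = -0.4275
x = 0.0444, y = -0.0269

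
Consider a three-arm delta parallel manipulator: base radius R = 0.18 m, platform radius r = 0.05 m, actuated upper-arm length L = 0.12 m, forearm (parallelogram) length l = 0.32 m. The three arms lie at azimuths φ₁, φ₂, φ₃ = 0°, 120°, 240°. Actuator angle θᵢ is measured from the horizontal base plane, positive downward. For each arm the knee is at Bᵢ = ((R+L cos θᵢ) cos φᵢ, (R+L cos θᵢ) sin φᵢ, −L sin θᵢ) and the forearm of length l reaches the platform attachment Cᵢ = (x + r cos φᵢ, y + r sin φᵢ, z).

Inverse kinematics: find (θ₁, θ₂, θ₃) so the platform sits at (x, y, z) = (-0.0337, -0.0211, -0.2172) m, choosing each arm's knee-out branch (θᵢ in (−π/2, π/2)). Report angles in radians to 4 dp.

θ₁ = 0.4363, θ₂ = 0.1752, θ₃ = -0.1745

φ1=0.0° → target in arm frame (-0.0337, -0.0211)
  A=0.1637, B=-0.2172, C=(l²−L²−A²−y'²−z²)/(2L)=0.0566
  √(A²+B²)=0.2720;  θ1 = -0.9249+1.3612 ≈ 0.4363
φ2=120.0° → target in arm frame (-0.0014, 0.0397)
  A cos θ + B sin θ = C:  0.1314·cos θ + -0.2172·sin θ = 0.0916
  θ2 = atan2(B,A) + arccos(C/0.2539) = 0.1752
arm 3 (φ=240.0°): x'=0.0351, y'=-0.0186
  e−x'=0.0949;  (l²−L²−(e−x')²−y'²−z²)/2L = 0.1311
  γ=atan2(-0.2172,0.0949)=-1.1590;  ψ=arccos(0.5533)=0.9845;  θ3=γ+ψ≈-0.1745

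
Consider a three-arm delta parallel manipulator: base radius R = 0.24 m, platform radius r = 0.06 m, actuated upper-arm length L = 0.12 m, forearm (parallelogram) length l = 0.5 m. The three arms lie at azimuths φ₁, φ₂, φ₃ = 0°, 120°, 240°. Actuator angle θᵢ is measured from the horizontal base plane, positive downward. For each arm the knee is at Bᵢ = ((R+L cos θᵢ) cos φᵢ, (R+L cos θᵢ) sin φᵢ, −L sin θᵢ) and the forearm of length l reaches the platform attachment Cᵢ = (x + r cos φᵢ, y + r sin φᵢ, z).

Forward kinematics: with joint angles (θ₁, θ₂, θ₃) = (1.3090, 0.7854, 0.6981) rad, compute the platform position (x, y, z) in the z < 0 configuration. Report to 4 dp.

(-0.0824, -0.0108, -0.5206)

arm 1 at φ=0.0°: (R−r)+L cos θ1 = 0.2111;  S1 = (0.2111, 0.0000, -0.1159)
S2 = (0.2649·cos120.0°, 0.2649·sin120.0°, -0.0849) = (-0.1324, 0.2294, -0.0849)
φ3=240.0°: virtual centre (-0.1360, -0.2355, -0.0771), radius l
eliminate P² terms by subtracting sphere 1 from 2 and 3
linear system: -0.6870x+0.4587y = 0.0194−0.0621z; -0.6940x+-0.4710y = 0.0219−0.0776z
det = 0.6419;  x = -0.0299+0.1010z,  y = -0.0025+0.0158z
into |P−S₁|² = l²: 1.0105z² + 0.1831z + -0.1785 = 0;  Δ = 0.7550;  z = -0.5206 or 0.3394 → z<0 root = -0.5206
x = -0.0824, y = -0.0108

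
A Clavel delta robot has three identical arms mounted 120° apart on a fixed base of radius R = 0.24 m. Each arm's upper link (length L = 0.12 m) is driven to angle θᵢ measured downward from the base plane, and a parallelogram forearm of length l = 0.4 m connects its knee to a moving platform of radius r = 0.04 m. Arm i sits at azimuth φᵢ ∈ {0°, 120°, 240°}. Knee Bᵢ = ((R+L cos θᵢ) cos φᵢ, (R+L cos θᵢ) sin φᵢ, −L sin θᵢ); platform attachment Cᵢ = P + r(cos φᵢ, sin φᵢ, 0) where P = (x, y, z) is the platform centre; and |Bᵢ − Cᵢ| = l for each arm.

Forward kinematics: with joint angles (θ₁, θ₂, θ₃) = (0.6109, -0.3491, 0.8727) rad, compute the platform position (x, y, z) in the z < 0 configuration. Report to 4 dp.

(-0.0236, 0.0884, -0.2892)

centre 1 = (0.2983·cos0.0°, 0.2983·sin0.0°, -0.0688) = (0.2983, 0.0000, -0.0688)
centre 2 = (0.3128·cos120.0°, 0.3128·sin120.0°, 0.0410) = (-0.1564, 0.2709, 0.0410)
φ3=240.0°: virtual centre (-0.1386, -0.2400, -0.0919), radius l
subtract pairs → two planes through P
plane₁₂: -0.9094x+0.5417y+0.2198z = 0.0058
Cramer: x(z) = 0.0020+0.0884z;  y(z) = 0.0140-0.2572z
sphere 1 gives Az²+Bz+C=0 with A=1.0740, B=0.0780, C=-0.0673;  B²−4AC=0.2951;  roots -0.2892, 0.2166;  negative root z = -0.2892
x = -0.0236, y = 0.0884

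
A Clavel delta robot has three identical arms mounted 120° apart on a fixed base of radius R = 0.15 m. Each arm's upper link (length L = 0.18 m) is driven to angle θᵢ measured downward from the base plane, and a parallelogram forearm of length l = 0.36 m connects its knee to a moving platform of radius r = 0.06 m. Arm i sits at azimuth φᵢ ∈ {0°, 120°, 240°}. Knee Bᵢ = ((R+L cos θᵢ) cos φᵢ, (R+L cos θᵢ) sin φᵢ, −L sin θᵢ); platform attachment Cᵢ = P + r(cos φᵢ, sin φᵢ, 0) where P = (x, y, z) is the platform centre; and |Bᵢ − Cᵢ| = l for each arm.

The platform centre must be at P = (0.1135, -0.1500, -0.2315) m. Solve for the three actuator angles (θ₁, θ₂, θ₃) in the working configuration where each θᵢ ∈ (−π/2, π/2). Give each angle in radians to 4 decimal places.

rotate P by −φ1: (0.1135, -0.1500, -0.2315)
  A cos θ + B sin θ = C:  -0.0235·cos θ + -0.2315·sin θ = 0.0571
  √(A²+B²)=0.2327;  θ1 = -1.6720+1.3229 ≈ -0.3491
arm 2 (φ=120.0°): x'=-0.1867, y'=-0.0233
  A cos θ + B sin θ = C:  0.2767·cos θ + -0.2315·sin θ = -0.0930
  θ2 = atan2(B,A) + arccos(C/0.3607) = 1.1347
arm 3 (φ=240.0°): x'=0.0732, y'=0.1733
  A=0.0168, B=-0.2315, C=(l²−L²−A²−y'²−z²)/(2L)=0.0369
  γ=atan2(-0.2315,0.0168)=-1.4982;  ψ=arccos(0.1591)=1.4110;  θ3=γ+ψ≈-0.0871

θ₁ = -0.3491, θ₂ = 1.1347, θ₃ = -0.0871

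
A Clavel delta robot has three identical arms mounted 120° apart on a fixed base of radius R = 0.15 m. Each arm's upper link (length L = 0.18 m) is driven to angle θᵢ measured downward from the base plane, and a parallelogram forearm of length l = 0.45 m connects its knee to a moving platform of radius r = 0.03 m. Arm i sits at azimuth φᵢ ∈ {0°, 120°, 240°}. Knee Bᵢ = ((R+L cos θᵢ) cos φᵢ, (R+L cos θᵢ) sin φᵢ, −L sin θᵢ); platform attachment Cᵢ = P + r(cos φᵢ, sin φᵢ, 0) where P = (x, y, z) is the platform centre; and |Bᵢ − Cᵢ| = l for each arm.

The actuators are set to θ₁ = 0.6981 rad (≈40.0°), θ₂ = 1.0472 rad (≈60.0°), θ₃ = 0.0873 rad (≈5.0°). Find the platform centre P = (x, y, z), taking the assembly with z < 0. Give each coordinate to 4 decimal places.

(-0.0166, -0.1606, -0.4341)

arm 1 at φ=0.0°: (R−r)+L cos θ1 = 0.2579;  S1 = (0.2579, 0.0000, -0.1157)
S2 = (0.2100·cos120.0°, 0.2100·sin120.0°, -0.1559) = (-0.1050, 0.1819, -0.1559)
φ3=240.0°: virtual centre (-0.1497, -0.2592, -0.0157), radius l
|S₂|²−|S₁|² = -0.0115;  |S₃|²−|S₁|² = 0.0099
plane₁₂: -0.7258x+0.3637y+-0.0804z = -0.0115
det = 0.6727;  x = 0.0035+0.0462z,  y = -0.0247+0.3132z
quadratic in z: (1.1002)z²+(0.1924)z+(-0.1238)=0, √Δ=0.7627 → z ∈ {-0.4341, 0.2592}; z = -0.4341 (taking z<0)
x = -0.0166, y = -0.1606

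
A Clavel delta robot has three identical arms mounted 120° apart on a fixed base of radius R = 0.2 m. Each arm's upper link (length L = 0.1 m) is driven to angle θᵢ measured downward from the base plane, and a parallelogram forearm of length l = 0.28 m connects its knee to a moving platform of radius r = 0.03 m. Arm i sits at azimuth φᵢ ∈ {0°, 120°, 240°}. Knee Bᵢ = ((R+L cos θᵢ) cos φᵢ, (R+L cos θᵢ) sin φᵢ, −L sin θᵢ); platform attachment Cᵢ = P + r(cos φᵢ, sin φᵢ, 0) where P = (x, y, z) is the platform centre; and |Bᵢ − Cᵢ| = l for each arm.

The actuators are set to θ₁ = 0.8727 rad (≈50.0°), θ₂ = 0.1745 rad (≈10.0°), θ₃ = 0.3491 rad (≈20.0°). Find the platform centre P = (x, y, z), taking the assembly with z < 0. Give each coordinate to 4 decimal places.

(-0.0356, 0.0070, -0.1508)

O1 = (0.2343·cos0.0°, 0.2343·sin0.0°, -0.0766) = (0.2343, 0.0000, -0.0766)
arm 2 at φ=120.0°: e+L cos θ2 = 0.2685;  O2 = (-0.1342, 0.2325, -0.0174)
φ3=240.0°: virtual centre (-0.1320, -0.2286, -0.0342), radius l
|O₂|²−|O₁|² = 0.0116;  |O₃|²−|O₁|² = 0.0101
linear system: -0.7370x+0.4650y = 0.0116−0.1185z; -0.7325x+-0.4572y = 0.0101−0.0848z
det = 0.6776;  x = -0.0148+0.1381z,  y = 0.0016+-0.0359z
quadratic in z: (1.0204)z²+(0.0843)z+(-0.0105)=0, √Δ=0.2235 → z ∈ {-0.1508, 0.0682}; z = -0.1508 (taking z<0)
x = -0.0356, y = 0.0070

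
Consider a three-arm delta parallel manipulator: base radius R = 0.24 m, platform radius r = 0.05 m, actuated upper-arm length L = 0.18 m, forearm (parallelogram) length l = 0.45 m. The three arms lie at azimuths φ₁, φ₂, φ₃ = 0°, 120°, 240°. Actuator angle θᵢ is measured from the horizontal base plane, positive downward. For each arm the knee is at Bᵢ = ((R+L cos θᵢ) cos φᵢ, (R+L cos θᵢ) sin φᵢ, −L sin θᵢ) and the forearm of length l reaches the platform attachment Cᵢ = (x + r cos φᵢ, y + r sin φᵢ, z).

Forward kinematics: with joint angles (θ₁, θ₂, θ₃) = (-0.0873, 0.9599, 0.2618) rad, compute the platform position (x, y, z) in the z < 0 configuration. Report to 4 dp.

centre 1 = (0.3693·cos0.0°, 0.3693·sin0.0°, 0.0157) = (0.3693, 0.0000, 0.0157)
φ2=120.0°: virtual centre (-0.1466, 0.2540, -0.1474), radius l
φ3=240.0°: virtual centre (-0.1819, -0.3151, -0.0466), radius l
subtract pairs → two planes through P
linear system: -1.0319x+0.5079y = -0.0289−-0.3263z; -1.1025x+-0.6302y = -0.0021−-0.1246z
Cramer: x(z) = 0.0159-0.2222z;  y(z) = -0.0246+0.1910z
into |P−centre ₁|² = l²: 1.0858z² + 0.1163z + -0.0768 = 0;  Δ = 0.3469;  z = -0.3248 or 0.2177 → z<0 root = -0.3248
x = 0.0881, y = -0.0866

(0.0881, -0.0866, -0.3248)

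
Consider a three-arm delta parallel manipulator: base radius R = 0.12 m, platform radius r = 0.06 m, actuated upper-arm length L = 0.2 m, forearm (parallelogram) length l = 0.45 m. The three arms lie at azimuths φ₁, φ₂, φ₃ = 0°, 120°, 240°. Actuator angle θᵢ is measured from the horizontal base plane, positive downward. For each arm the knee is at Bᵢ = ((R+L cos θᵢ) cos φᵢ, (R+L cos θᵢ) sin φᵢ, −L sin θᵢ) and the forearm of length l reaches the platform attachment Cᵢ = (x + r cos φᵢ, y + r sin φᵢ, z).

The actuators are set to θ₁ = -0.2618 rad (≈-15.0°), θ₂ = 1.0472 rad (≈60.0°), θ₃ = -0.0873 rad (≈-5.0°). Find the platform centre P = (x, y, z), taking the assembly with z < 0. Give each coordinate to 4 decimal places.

centre 1 = (0.2532·cos0.0°, 0.2532·sin0.0°, 0.0518) = (0.2532, 0.0000, 0.0518)
arm 2 at φ=120.0°: (R−r)+L cos θ2 = 0.1600;  centre 2 = (-0.0800, 0.1386, -0.1732)
φ3=240.0°: virtual centre (-0.1296, -0.2245, 0.0174), radius l
eliminate P² terms by subtracting sphere 1 from 2 and 3
plane₁₂: -0.6664x+0.2771y+-0.4499z = -0.0112
Cramer: x(z) = 0.0094-0.4323z;  y(z) = -0.0177+0.5842z
sphere 1 gives Az²+Bz+C=0 with A=1.5281, B=0.0865, C=-0.1401;  B²−4AC=0.8638;  roots -0.3324, 0.2758;  negative root z = -0.3324
x = 0.1531, y = -0.2119

(0.1531, -0.2119, -0.3324)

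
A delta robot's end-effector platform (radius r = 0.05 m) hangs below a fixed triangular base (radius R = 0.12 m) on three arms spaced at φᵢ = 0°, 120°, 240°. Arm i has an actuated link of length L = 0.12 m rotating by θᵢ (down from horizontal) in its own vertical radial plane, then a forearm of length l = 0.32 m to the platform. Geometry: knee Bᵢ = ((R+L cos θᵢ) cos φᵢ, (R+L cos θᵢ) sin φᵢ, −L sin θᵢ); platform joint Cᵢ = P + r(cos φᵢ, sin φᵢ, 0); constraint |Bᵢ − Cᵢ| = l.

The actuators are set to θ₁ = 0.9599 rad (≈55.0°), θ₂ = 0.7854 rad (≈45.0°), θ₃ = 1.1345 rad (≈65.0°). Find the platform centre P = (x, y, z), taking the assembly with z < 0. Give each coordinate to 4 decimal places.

φ1=0.0°: virtual centre (0.1388, 0.0000, -0.0983), radius l
O2 = (0.1549·cos120.0°, 0.1549·sin120.0°, -0.0849) = (-0.0774, 0.1341, -0.0849)
O3 = (0.1207·cos240.0°, 0.1207·sin240.0°, -0.1088) = (-0.0604, -0.1045, -0.1088)
subtract pairs → two planes through P
linear system: -0.4325x+0.2682y = 0.0022−0.0269z; -0.3984x+-0.2091y = -0.0025−-0.0209z
det = 0.1973;  x = 0.0011+0.0000z,  y = 0.0101+-0.1002z
quadratic in z: (1.0100)z²+(0.1946)z+(-0.0737)=0, √Δ=0.5792 → z ∈ {-0.3830, 0.1904}; z = -0.3830 (taking z<0)
x = 0.0011, y = 0.0485

(0.0011, 0.0485, -0.3830)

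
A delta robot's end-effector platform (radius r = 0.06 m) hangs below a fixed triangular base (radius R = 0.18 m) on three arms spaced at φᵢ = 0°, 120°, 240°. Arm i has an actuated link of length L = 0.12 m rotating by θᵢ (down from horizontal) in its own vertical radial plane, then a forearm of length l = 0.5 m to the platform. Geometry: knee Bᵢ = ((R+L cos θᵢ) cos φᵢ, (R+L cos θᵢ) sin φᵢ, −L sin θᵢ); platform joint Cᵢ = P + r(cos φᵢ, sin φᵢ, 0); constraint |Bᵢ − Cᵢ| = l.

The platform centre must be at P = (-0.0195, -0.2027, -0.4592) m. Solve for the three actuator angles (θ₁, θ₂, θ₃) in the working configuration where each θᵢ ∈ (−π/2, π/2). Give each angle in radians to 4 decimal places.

rotate P by −φ1: (-0.0195, -0.2027, -0.4592)
  e−x'=0.1395;  (l²−L²−(e−x')²−y'²−z²)/2L = -0.1492
  θ1 = atan2(B,A) + arccos(C/0.4799) = 0.6111
arm 2 (φ=120.0°): x'=-0.1658, y'=0.1182
  e−x'=0.2858;  (l²−L²−(e−x')²−y'²−z²)/2L = -0.2955
  √(A²+B²)=0.5409;  θ2 = -1.0141+2.1488 ≈ 1.1347
arm 3 (φ=240.0°): x'=0.1853, y'=0.0845
  e−x'=-0.0653;  (l²−L²−(e−x')²−y'²−z²)/2L = 0.0556
  θ3 = atan2(B,A) + arccos(C/0.4638) = -0.2614

θ₁ = 0.6111, θ₂ = 1.1347, θ₃ = -0.2614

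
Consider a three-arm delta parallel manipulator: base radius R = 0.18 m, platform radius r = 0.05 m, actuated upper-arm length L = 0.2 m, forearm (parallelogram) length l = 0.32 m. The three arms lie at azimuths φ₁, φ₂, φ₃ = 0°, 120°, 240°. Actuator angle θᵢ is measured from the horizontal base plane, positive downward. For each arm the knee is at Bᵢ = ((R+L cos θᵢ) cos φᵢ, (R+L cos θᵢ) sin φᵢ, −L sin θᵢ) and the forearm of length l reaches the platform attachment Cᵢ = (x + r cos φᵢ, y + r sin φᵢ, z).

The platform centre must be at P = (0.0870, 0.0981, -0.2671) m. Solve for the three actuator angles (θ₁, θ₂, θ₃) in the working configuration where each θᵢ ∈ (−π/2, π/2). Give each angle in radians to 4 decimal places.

arm 1 (φ=0.0°): x'=0.0870, y'=0.0981
  A cos θ + B sin θ = C:  0.0430·cos θ + -0.2671·sin θ = -0.0510
  θ1 = atan2(B,A) + arccos(C/0.2705) = 0.3494
rotate P by −φ2: (0.0415, -0.1244, -0.2671)
  e−x'=0.0885;  (l²−L²−(e−x')²−y'²−z²)/2L = -0.0806
  θ2 = atan2(B,A) + arccos(C/0.2814) = 0.6107
rotate P by −φ3: (-0.1285, 0.0263, -0.2671)
  e−x'=0.2585;  (l²−L²−(e−x')²−y'²−z²)/2L = -0.1911
  √(A²+B²)=0.3717;  θ3 = -0.8018+2.1108 ≈ 1.3089

θ₁ = 0.3494, θ₂ = 0.6107, θ₃ = 1.3089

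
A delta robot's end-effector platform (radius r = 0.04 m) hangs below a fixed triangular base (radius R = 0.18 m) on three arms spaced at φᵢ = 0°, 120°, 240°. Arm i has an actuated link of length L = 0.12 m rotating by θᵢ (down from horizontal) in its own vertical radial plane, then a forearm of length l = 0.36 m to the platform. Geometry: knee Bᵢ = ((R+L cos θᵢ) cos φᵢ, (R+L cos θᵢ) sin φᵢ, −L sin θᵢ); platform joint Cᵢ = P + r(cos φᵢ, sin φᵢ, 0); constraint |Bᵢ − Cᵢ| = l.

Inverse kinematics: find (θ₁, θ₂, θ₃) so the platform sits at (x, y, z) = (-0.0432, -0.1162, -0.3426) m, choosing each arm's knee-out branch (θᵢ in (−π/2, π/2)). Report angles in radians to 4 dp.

rotate P by −φ1: (-0.0432, -0.1162, -0.3426)
  e−x'=0.1832;  (l²−L²−(e−x')²−y'²−z²)/2L = -0.2052
  √(A²+B²)=0.3885;  θ1 = -1.0797+2.1271 ≈ 1.0474
φ2=120.0° → target in arm frame (-0.0790, 0.0955)
  e−x'=0.2190;  (l²−L²−(e−x')²−y'²−z²)/2L = -0.2470
  √(A²+B²)=0.4066;  θ2 = -1.0020+2.2235 ≈ 1.2216
arm 3 (φ=240.0°): x'=0.1222, y'=0.0207
  e−x'=0.0178;  (l²−L²−(e−x')²−y'²−z²)/2L = -0.0122
  γ=atan2(-0.3426,0.0178)=-1.5190;  ψ=arccos(-0.0354)=1.6062;  θ3=γ+ψ≈0.0873

θ₁ = 1.0474, θ₂ = 1.2216, θ₃ = 0.0873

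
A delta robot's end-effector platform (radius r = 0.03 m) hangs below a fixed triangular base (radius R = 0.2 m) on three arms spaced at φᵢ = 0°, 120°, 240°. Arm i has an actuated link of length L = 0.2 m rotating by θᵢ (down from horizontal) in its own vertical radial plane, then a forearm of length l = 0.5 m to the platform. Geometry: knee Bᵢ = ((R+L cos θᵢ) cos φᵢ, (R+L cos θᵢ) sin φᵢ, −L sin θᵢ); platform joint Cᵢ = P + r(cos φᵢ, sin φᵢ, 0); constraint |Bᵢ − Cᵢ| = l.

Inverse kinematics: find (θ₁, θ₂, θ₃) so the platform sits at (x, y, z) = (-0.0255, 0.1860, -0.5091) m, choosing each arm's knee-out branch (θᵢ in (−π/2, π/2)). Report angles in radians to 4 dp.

arm 1 (φ=0.0°): x'=-0.0255, y'=0.1860
  e−x'=0.1955;  (l²−L²−(e−x')²−y'²−z²)/2L = -0.3050
  γ=atan2(-0.5091,0.1955)=-1.2041;  ψ=arccos(-0.5593)=2.1643;  θ1=γ+ψ≈0.9602
rotate P by −φ2: (0.1738, -0.0709, -0.5091)
  e−x'=-0.0038;  (l²−L²−(e−x')²−y'²−z²)/2L = -0.1356
  γ=atan2(-0.5091,-0.0038)=-1.5783;  ψ=arccos(-0.2663)=1.8403;  θ2=γ+ψ≈0.2620
φ3=240.0° → target in arm frame (-0.1483, -0.1151)
  e−x'=0.3183;  (l²−L²−(e−x')²−y'²−z²)/2L = -0.4094
  √(A²+B²)=0.6004;  θ3 = -1.0120+2.3211 ≈ 1.3091

θ₁ = 0.9602, θ₂ = 0.2620, θ₃ = 1.3091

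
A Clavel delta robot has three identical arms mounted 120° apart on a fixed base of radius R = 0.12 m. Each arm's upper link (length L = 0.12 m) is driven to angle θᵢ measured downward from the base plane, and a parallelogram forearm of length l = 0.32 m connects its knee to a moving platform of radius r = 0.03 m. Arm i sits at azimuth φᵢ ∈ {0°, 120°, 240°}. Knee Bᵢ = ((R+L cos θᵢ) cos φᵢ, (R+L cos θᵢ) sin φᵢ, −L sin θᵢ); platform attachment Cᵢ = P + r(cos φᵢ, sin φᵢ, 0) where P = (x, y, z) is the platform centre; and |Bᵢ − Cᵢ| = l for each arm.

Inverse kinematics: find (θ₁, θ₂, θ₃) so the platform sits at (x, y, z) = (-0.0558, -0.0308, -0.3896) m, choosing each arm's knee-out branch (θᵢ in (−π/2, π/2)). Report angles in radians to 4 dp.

θ₁ = 1.3960, θ₂ = 1.1343, θ₃ = 0.8721

arm 1 (φ=0.0°): x'=-0.0558, y'=-0.0308
  e−x'=0.1458;  (l²−L²−(e−x')²−y'²−z²)/2L = -0.3583
  √(A²+B²)=0.4160;  θ1 = -1.2127+2.6087 ≈ 1.3960
φ2=120.0° → target in arm frame (0.0012, 0.0637)
  A cos θ + B sin θ = C:  0.0888·cos θ + -0.3896·sin θ = -0.3155
  θ2 = atan2(B,A) + arccos(C/0.3996) = 1.1343
arm 3 (φ=240.0°): x'=0.0546, y'=-0.0329
  A=0.0354, B=-0.3896, C=(l²−L²−A²−y'²−z²)/(2L)=-0.2755
  γ=atan2(-0.3896,0.0354)=-1.4801;  ψ=arccos(-0.7043)=2.3522;  θ3=γ+ψ≈0.8721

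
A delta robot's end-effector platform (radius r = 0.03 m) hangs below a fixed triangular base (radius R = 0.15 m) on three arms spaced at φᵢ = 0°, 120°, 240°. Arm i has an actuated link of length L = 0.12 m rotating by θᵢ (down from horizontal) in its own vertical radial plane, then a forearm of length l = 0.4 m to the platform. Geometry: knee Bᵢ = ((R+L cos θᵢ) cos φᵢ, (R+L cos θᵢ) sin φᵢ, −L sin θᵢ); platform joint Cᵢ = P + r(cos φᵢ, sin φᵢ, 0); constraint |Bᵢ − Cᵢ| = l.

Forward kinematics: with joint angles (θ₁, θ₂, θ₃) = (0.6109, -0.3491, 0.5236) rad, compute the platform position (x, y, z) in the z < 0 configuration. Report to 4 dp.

arm 1 at φ=0.0°: ρ1 = 0.2183;  S1 = (0.2183, 0.0000, -0.0688)
φ2=120.0°: virtual centre (-0.1164, 0.2016, 0.0410), radius l
φ3=240.0°: virtual centre (-0.1120, -0.1939, -0.0600), radius l
eliminate P² terms by subtracting sphere 1 from 2 and 3
[-0.6694 0.4032 0.2198]·P = 0.0035;  [-0.6605 -0.3878 0.0177]·P = 0.0014
Cramer: x(z) = -0.0036+0.1756z;  y(z) = 0.0026-0.2535z
into |P−S₁|² = l²: 1.0951z² + 0.0584z + -0.1060 = 0;  Δ = 0.4678;  z = -0.3389 or 0.2856 → z<0 root = -0.3389
x = -0.0631, y = 0.0886

(-0.0631, 0.0886, -0.3389)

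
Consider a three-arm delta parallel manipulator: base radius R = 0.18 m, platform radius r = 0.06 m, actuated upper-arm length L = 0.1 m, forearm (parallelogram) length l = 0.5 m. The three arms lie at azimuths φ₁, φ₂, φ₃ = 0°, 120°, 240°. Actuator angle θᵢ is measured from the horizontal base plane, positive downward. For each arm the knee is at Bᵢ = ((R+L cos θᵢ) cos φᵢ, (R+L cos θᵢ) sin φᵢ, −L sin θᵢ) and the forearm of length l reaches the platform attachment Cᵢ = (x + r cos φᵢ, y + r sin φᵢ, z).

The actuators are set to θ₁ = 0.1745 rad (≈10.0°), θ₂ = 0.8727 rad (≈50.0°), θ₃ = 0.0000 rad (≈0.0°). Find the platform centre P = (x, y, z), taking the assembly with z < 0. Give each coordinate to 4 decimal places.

arm 1 at φ=0.0°: (R−r)+L cos θ1 = 0.2185;  centre 1 = (0.2185, 0.0000, -0.0174)
φ2=120.0°: virtual centre (-0.0921, 0.1596, -0.0766), radius l
centre 3 = (0.2200·cos240.0°, 0.2200·sin240.0°, 0.0000) = (-0.1100, -0.1905, 0.0000)
|centre ₂|²−|centre ₁|² = -0.0082;  |centre ₃|²−|centre ₁|² = 0.0004
linear system: -0.6212x+0.3192y = -0.0082−-0.1185z; -0.6570x+-0.3811y = 0.0004−0.0347z
Cramer: x(z) = 0.0067-0.0763z;  y(z) = -0.0126+0.2227z
into |P−centre ₁|² = l²: 1.0554z² + 0.0614z + -0.2047 = 0;  Δ = 0.8680;  z = -0.4705 or 0.4123 → z<0 root = -0.4705
x = 0.0427, y = -0.1174

(0.0427, -0.1174, -0.4705)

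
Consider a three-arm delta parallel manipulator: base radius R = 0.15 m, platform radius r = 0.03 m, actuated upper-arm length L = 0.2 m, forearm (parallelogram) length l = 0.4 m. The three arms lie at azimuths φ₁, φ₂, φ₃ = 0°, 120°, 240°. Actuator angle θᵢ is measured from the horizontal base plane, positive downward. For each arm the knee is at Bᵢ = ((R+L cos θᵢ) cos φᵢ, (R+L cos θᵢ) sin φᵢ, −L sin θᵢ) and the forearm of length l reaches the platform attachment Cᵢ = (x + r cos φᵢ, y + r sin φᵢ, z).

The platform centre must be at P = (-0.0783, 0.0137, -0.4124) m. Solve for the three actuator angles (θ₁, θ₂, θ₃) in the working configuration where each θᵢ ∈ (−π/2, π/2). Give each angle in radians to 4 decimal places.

rotate P by −φ1: (-0.0783, 0.0137, -0.4124)
  A=0.1983, B=-0.4124, C=(l²−L²−A²−y'²−z²)/(2L)=-0.2240
  γ=atan2(-0.4124,0.1983)=-1.1226;  ψ=arccos(-0.4894)=2.0822;  θ1=γ+ψ≈0.9596
φ2=120.0° → target in arm frame (0.0510, 0.0610)
  A cos θ + B sin θ = C:  0.0690·cos θ + -0.4124·sin θ = -0.1464
  √(A²+B²)=0.4181;  θ2 = -1.4051+1.9284 ≈ 0.5234
arm 3 (φ=240.0°): x'=0.0273, y'=-0.0747
  A=0.0927, B=-0.4124, C=(l²−L²−A²−y'²−z²)/(2L)=-0.1606
  √(A²+B²)=0.4227;  θ3 = -1.3497+1.9606 ≈ 0.6109

θ₁ = 0.9596, θ₂ = 0.5234, θ₃ = 0.6109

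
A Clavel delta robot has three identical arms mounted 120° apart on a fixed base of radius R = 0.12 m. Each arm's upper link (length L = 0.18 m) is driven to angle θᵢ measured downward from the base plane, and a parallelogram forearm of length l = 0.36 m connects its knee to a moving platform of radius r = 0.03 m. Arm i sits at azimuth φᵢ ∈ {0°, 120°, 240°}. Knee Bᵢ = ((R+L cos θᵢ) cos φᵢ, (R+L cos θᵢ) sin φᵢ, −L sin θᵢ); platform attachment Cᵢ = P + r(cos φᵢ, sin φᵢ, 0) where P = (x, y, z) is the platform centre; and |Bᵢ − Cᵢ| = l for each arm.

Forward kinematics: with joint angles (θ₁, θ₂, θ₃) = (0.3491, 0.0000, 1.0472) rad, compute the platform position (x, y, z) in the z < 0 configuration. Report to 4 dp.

(0.0370, 0.1467, -0.3040)

arm 1 at φ=0.0°: (R−r)+L cos θ1 = 0.2591;  S1 = (0.2591, 0.0000, -0.0616)
φ2=120.0°: virtual centre (-0.1350, 0.2338, 0.0000), radius l
arm 3 at φ=240.0°: (R−r)+L cos θ3 = 0.1800;  S3 = (-0.0900, -0.1559, -0.1559)
subtract pairs → two planes through P
linear system: -0.7883x+0.4677y = 0.0020−0.1231z; -0.6983x+-0.3118y = -0.0142−-0.1886z
Cramer: x(z) = 0.0106-0.0871z;  y(z) = 0.0220-0.4101z
sphere 1 gives Az²+Bz+C=0 with A=1.1757, B=0.1484, C=-0.0635;  B²−4AC=0.3208;  roots -0.3040, 0.1778;  negative root z = -0.3040
x = 0.0370, y = 0.1467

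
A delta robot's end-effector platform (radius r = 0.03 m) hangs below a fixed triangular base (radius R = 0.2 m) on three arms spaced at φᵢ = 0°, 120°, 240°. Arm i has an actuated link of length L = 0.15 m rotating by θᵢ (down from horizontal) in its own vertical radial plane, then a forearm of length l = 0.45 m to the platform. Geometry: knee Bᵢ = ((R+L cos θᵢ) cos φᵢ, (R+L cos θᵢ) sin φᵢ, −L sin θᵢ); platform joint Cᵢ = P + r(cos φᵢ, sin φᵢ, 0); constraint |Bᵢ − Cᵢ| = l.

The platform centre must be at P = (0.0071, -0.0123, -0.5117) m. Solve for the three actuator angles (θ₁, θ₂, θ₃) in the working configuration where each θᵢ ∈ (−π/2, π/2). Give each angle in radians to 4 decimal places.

rotate P by −φ1: (0.0071, -0.0123, -0.5117)
  A cos θ + B sin θ = C:  0.1629·cos θ + -0.5117·sin θ = -0.3617
  γ=atan2(-0.5117,0.1629)=-1.2626;  ψ=arccos(-0.6736)=2.3099;  θ1=γ+ψ≈1.0473
arm 2 (φ=120.0°): x'=-0.0142, y'=0.0000
  A=0.1842, B=-0.5117, C=(l²−L²−A²−y'²−z²)/(2L)=-0.3859
  θ2 = atan2(B,A) + arccos(C/0.5438) = 1.1344
φ3=240.0° → target in arm frame (0.0071, 0.0123)
  A cos θ + B sin θ = C:  0.1629·cos θ + -0.5117·sin θ = -0.3617
  γ=atan2(-0.5117,0.1629)=-1.2626;  ψ=arccos(-0.6736)=2.3099;  θ3=γ+ψ≈1.0473

θ₁ = 1.0473, θ₂ = 1.1344, θ₃ = 1.0473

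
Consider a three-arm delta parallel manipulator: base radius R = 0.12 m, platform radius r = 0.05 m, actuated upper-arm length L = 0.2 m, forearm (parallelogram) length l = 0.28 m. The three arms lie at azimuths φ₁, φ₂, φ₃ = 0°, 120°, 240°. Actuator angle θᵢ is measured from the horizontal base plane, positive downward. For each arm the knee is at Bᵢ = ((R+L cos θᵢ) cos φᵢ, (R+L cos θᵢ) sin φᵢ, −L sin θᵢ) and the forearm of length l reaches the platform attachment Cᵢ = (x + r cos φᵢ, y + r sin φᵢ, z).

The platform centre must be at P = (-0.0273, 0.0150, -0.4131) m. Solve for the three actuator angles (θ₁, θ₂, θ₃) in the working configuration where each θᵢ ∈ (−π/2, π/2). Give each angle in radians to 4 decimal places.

θ₁ = 1.2215, θ₂ = 1.0468, θ₃ = 1.1344

arm 1 (φ=0.0°): x'=-0.0273, y'=0.0150
  A cos θ + B sin θ = C:  0.0973·cos θ + -0.4131·sin θ = -0.3549
  θ1 = atan2(B,A) + arccos(C/0.4244) = 1.2215
rotate P by −φ2: (0.0266, 0.0161, -0.4131)
  e−x'=0.0434;  (l²−L²−(e−x')²−y'²−z²)/2L = -0.3360
  γ=atan2(-0.4131,0.0434)=-1.4662;  ψ=arccos(-0.8089)=2.5130;  θ2=γ+ψ≈1.0468
rotate P by −φ3: (0.0007, -0.0311, -0.4131)
  e−x'=0.0693;  (l²−L²−(e−x')²−y'²−z²)/2L = -0.3451
  θ3 = atan2(B,A) + arccos(C/0.4189) = 1.1344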